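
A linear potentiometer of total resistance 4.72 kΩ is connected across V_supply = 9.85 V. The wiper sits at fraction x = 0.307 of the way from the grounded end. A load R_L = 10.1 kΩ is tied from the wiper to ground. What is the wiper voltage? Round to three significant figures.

Split the track: R_lower = x·R_p = 1.449 kΩ, R_upper = (1−x)·R_p = 3.271 kΩ.
(x·R_p) ‖ R_L = 1.267 kΩ.
V_out = 9.85 × 1.267/(3.271 + 1.267) = 2.750 V.

V_out ≈ 2.75 V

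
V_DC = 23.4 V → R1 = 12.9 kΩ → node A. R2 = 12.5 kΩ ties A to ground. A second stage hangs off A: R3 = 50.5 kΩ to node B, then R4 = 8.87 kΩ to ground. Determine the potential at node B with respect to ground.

Looking into the second stage from A: R3 + R4 = 59.37 kΩ appears in parallel with R2.
Effective lower resistance at A: R2 ‖ 59.37 = 10.33 kΩ.
V_A = 23.4 × 10.33/(12.9 + 10.33) = 10.40 V.
V_B = V_A × 0.1494 = 1.554 V.

V_B ≈ 1.55 V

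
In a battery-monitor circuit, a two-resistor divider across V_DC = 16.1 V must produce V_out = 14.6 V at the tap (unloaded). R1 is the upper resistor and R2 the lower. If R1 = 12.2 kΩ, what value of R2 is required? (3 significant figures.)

R2 ≈ 119 kΩ

V_out/V_DC = R2/(R1+R2) = 0.9068.
So R2 = R1 · V_out/(V_DC − V_out) = 12.2 × 14.6/(16.1 − 14.6) = 12.2 × 9.733 = 118.7 kΩ.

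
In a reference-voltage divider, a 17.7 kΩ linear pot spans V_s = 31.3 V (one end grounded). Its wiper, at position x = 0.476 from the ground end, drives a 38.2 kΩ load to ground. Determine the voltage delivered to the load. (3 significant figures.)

The pot divides into 9.275 kΩ above the wiper and 8.425 kΩ below.
R_L loads the lower segment: effective lower R = 6.903 kΩ.
V_out = 31.3 × 6.903/(9.275 + 6.903) = 13.36 V.

V_out ≈ 13.4 V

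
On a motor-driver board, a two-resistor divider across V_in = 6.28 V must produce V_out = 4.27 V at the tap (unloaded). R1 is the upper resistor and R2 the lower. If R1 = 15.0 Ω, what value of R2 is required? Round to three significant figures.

Required fraction k = V_out/V_in = 0.6799.
Rearranging, R2 = R1·k/(1−k) = 15.0 × 2.124 = 31.87 Ω.

R2 ≈ 31.9 Ω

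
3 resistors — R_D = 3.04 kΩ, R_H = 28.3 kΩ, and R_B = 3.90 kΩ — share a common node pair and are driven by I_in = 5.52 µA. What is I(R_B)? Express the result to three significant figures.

I ≈ 2.28 µA

ΣG = 1/3.04 + 1/28.3 + 1/3.90 = 0.6207.
By the current-divider rule, I = I_in · G_k/ΣG = 5.52 × 0.4131 = 2.280 µA.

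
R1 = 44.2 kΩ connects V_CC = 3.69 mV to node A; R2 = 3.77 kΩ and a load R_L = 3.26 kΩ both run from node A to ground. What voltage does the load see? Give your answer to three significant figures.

First combine the lower leg with the load: R2 ‖ R_L = 1.748 kΩ.
Now apply the divider: V_out = 3.69 × 0.03805 = 0.1404 mV.

V_out ≈ 0.140 mV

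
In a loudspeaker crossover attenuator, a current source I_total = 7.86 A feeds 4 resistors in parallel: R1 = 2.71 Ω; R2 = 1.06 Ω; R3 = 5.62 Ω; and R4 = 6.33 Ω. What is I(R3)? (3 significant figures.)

Conductances: ΣG = 1/2.71 + 1/1.06 + 1/5.62 + 1/6.33 = 1.648 (1/Ω).
Current divider: I(R3) = I_total · G_k/ΣG = 7.86 × (0.1779/1.648) = 7.86 × 0.1080 = 0.8485 A.

I ≈ 0.848 A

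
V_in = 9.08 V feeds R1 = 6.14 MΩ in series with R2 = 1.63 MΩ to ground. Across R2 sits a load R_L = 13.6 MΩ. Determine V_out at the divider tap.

V_out ≈ 1.74 V

R2 ‖ R_L = (1.63 × 13.6)/(1.63 + 13.6) = 1.456 MΩ.
Now apply the divider: V_out = 9.08 × 0.1916 = 1.740 V.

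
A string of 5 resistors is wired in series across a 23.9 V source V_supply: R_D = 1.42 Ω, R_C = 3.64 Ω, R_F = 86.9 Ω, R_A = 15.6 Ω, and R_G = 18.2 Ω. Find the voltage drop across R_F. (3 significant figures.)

V ≈ 16.5 V

Total series resistance ΣR = 1.42 + 3.64 + 86.9 + 15.6 + 18.2 = 125.8 Ω.
Voltage divider: V = V_supply · (86.90 / 125.8) = 23.9 × 0.6910 = 16.51 V.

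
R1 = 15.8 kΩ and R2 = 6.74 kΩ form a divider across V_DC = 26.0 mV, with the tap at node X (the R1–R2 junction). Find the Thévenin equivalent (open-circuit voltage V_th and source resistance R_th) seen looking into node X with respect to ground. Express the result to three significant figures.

V_th ≈ 7.77 mV, R_th ≈ 4.72 kΩ

V_th is the unloaded tap voltage: V_DC · R2/(R1+R2) = 26.0 × 0.2990 = 7.775 mV.
Zeroing V_DC shorts the top of R1 to ground, so R_th = R1 ‖ R2 = 4.725 kΩ.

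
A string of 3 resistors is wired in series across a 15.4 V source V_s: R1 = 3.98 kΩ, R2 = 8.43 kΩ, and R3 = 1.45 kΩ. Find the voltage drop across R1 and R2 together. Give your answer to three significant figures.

V ≈ 13.8 V

Total series resistance ΣR = 3.98 + 8.43 + 1.45 = 13.86 kΩ.
R_{R1..R2} = 3.98 + 8.43 = 12.41 kΩ.
Voltage divider: V = V_s · (12.41 / 13.86) = 15.4 × 0.8954 = 13.79 V.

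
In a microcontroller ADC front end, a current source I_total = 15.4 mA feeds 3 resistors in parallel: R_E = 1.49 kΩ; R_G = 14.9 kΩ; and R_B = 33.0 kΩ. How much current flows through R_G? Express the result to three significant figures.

I ≈ 1.34 mA

ΣG = 1/1.49 + 1/14.9 + 1/33.0 = 0.7686.
By the current-divider rule, I = I_total · G_k/ΣG = 15.4 × 0.08732 = 1.345 mA.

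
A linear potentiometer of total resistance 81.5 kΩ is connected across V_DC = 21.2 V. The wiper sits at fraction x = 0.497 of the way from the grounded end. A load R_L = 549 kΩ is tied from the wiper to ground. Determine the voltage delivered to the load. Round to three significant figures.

The pot divides into 40.99 kΩ above the wiper and 40.51 kΩ below.
Lower segment in parallel with the load: 40.51 ‖ 549 = 37.72 kΩ.
V_out = 21.2 × 37.72/(40.99 + 37.72) = 10.16 V.
(Unloaded: V_out = x·V_DC = 10.5 V.)

V_out ≈ 10.2 V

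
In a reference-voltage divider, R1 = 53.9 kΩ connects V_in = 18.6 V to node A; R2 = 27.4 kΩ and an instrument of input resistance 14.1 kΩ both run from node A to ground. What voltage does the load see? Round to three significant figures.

V_out ≈ 2.74 V

The load sits in parallel with R2, giving an effective lower resistance R2' = R2·R_L/(R2+R_L) = 9.309 kΩ.
Voltage divider with the loaded lower leg: V_out = 18.6 × 9.309/(53.9 + 9.309) = 18.6 × 0.1473 = 2.739 V.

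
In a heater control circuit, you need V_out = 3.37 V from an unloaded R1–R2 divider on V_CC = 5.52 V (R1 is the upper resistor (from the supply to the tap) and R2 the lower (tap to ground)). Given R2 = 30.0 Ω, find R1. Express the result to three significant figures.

R1 ≈ 19.1 Ω

Required fraction k = V_out/V_CC = 0.6105.
R1 = R2·(1/k − 1) = 30.0 × 0.6380 = 19.14 Ω.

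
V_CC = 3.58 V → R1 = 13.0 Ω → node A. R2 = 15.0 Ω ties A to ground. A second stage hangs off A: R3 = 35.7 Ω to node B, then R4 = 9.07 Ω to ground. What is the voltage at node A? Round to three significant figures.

Looking into the second stage from A: R3 + R4 = 44.77 Ω appears in parallel with R2.
Effective lower resistance at A: R2 ‖ 44.77 = 11.24 Ω.
V_A = 3.58 × 11.24/(13.0 + 11.24) = 1.660 V.

V_A ≈ 1.66 V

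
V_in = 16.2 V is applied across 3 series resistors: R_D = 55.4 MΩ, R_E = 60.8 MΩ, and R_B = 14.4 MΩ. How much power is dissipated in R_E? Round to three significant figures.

The common current is I = 16.2/130.6 = 0.1240 µA.
P = I²R = 0.01539 × 60.8 = 0.9355 µW.

P ≈ 0.936 µW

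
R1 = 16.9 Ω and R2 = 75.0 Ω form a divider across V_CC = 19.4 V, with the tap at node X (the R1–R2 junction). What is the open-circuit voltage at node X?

V_th ≈ 15.8 V

Open-circuit (no load on X): V_th = V_CC · R2/(R1 + R2) = 19.4 × 75.0/(16.90 + 75.0) = 15.83 V.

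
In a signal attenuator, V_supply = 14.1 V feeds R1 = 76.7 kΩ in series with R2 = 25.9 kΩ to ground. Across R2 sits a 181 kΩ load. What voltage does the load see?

First combine the lower leg with the load: R2 ‖ R_L = 22.66 kΩ.
Then V_out = V_supply · R2'/(R1 + R2') = 14.1 × 22.66/99.36 = 3.215 V.
(Unloaded it would be 3.56 V; the load pulls it down.)

V_out ≈ 3.22 V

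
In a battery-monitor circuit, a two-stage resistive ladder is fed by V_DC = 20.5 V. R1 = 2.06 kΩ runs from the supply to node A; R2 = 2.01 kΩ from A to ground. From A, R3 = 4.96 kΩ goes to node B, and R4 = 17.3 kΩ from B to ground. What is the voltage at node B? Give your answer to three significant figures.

V_B ≈ 7.52 V

Looking into the second stage from A: R3 + R4 = 22.26 kΩ appears in parallel with R2.
Effective lower resistance at A: R2 ‖ 22.26 = 1.844 kΩ.
So V_A = 20.5 × 0.4723 = 9.682 V.
Stage 2 is unloaded, so V_B = V_A · R4/(R3+R4) = 9.682 × 17.3/22.26 = 7.524 V.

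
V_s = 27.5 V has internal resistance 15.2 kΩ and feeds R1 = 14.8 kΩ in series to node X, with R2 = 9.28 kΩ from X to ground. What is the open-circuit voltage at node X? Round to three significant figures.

V_th ≈ 6.50 V

R1' = 15.2 + 14.8 = 30.00 kΩ (source resistance + R1).
With X open, the divider is unloaded: V_th = 27.5 × 9.28/39.28 = 6.497 V.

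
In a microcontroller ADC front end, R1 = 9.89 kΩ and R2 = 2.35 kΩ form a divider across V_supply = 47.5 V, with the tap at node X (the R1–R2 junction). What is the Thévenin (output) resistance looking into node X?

Zeroing V_supply shorts the top of R1 to ground, so R_th = R1 ‖ R2 = 1.899 kΩ.

R_th ≈ 1.90 kΩ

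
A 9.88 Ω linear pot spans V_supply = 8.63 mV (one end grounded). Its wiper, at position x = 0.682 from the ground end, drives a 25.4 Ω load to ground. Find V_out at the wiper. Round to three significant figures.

V_out ≈ 5.43 mV

The pot divides into 3.142 Ω above the wiper and 6.738 Ω below.
R_L loads the lower segment: effective lower R = 5.325 Ω.
Loaded-divider output: V_out = 8.63 × 0.6289 = 5.428 mV.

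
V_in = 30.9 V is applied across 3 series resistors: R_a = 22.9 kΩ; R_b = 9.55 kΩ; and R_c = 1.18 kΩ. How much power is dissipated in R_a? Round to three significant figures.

ΣR = 33.63 kΩ → I = 30.9/33.63 = 0.9188 mA.
P = I²R = 0.8442 × 22.9 = 19.33 mW.

P ≈ 19.3 mW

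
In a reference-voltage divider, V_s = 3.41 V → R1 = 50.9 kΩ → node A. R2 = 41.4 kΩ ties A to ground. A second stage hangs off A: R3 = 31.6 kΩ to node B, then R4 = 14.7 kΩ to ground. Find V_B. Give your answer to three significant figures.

Looking into the second stage from A: R3 + R4 = 46.30 kΩ appears in parallel with R2.
Effective lower resistance at A: R2 ‖ 46.30 = 21.86 kΩ.
V_A = 3.41 × 21.86/(50.9 + 21.86) = 1.024 V.
V_B = V_A × 0.3175 = 0.3252 V.

V_B ≈ 0.325 V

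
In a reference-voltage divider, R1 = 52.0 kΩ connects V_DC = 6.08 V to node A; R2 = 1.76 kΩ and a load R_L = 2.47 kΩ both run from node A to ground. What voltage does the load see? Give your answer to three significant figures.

First combine the lower leg with the load: R2 ‖ R_L = 1.028 kΩ.
Now apply the divider: V_out = 6.08 × 0.01938 = 0.1178 V.
(Unloaded it would be 0.199 V; the load pulls it down.)

V_out ≈ 0.118 V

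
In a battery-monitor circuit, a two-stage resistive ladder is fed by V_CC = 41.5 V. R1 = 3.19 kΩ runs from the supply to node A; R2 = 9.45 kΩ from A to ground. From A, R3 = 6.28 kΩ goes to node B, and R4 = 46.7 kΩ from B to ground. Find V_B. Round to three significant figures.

Looking into the second stage from A: R3 + R4 = 52.98 kΩ appears in parallel with R2.
Effective lower resistance at A: R2 ‖ 52.98 = 8.020 kΩ.
So V_A = 41.5 × 0.7154 = 29.69 V.
Then the unloaded second divider: V_B = V_A × R4/(R3+R4) = 29.69 × 0.8815 = 26.17 V.

V_B ≈ 26.2 V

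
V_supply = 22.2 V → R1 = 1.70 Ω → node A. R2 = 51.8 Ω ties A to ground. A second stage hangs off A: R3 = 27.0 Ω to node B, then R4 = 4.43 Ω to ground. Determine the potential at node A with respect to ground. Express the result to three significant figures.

V_A ≈ 20.4 V

Looking into the second stage from A: R3 + R4 = 31.43 Ω appears in parallel with R2.
Effective lower resistance at A: R2 ‖ 31.43 = 19.56 Ω.
First divider: V_A = V_supply · 19.56/(1.70 + 19.56) = 20.42 V.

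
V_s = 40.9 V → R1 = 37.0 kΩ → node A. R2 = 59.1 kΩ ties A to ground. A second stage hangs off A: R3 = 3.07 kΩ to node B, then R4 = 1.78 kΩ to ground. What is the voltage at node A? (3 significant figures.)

Node A sees R2 in parallel with the series input of stage 2, R3 + R4 = 4.850 kΩ.
Effective lower resistance at A: R2 ‖ 4.850 = 4.482 kΩ.
So V_A = 40.9 × 0.1081 = 4.419 V.

V_A ≈ 4.42 V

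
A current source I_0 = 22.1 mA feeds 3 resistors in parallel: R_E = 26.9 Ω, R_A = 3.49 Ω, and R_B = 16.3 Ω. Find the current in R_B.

Conductances: ΣG = 1/26.9 + 1/3.49 + 1/16.3 = 0.3851 (1/Ω).
By the current-divider rule, I = I_0 · G_k/ΣG = 22.1 × 0.1593 = 3.521 mA.

I ≈ 3.52 mA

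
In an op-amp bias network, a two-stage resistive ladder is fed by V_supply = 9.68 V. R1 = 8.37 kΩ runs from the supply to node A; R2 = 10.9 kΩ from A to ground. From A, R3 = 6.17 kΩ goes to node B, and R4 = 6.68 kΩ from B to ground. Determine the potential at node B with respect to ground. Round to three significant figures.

Looking into the second stage from A: R3 + R4 = 12.85 kΩ appears in parallel with R2.
R2 ‖ (R3+R4) = 5.897 kΩ.
First divider: V_A = V_supply · 5.897/(8.37 + 5.897) = 4.001 V.
V_B = V_A × 0.5198 = 2.080 V.

V_B ≈ 2.08 V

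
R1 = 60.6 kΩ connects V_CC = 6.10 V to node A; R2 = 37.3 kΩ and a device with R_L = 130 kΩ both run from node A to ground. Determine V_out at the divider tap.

First combine the lower leg with the load: R2 ‖ R_L = 28.98 kΩ.
Voltage divider with the loaded lower leg: V_out = 6.10 × 28.98/(60.6 + 28.98) = 6.10 × 0.3235 = 1.974 V.
(Unloaded it would be 2.32 V; the load pulls it down.)

V_out ≈ 1.97 V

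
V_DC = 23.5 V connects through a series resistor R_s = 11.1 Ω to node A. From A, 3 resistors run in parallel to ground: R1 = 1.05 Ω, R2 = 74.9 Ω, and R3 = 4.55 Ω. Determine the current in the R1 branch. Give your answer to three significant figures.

I ≈ 1.58 A

Parallel bank: R_p = 1/(1/1.05 + 1/74.9 + 1/4.55) = 0.8435 Ω.
V_A by voltage divider: V_A = 23.5 × 0.8435/(11.1 + 0.8435) = 1.660 V.
Branch current I = V_A/R1 = 1.660/1.05 = 1.581 A.
(Equivalently: I_total = 1.968 A, then current-divider fraction G_k/ΣG = 0.8033.)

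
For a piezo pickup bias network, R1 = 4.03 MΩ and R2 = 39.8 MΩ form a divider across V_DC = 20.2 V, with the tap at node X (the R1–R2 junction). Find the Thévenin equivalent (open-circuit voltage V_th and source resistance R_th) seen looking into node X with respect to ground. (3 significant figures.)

V_th ≈ 18.3 V, R_th ≈ 3.66 MΩ

V_th is the unloaded tap voltage: V_DC · R2/(R1+R2) = 20.2 × 0.9081 = 18.34 V.
Zeroing V_DC shorts the top of R1 to ground, so R_th = R1 ‖ R2 = 3.659 MΩ.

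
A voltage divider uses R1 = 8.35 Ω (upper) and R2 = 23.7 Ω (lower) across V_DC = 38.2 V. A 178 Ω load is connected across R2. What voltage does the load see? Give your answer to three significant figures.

V_out ≈ 27.3 V

First combine the lower leg with the load: R2 ‖ R_L = 20.92 Ω.
Now apply the divider: V_out = 38.2 × 0.7147 = 27.30 V.
(Unloaded it would be 28.2 V; the load pulls it down.)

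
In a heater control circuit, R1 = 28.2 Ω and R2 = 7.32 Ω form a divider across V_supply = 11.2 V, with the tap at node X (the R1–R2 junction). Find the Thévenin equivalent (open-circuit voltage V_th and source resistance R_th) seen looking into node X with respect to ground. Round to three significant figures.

With X open, the divider is unloaded: V_th = 11.2 × 7.32/35.52 = 2.308 V.
Zeroing V_supply shorts the top of R1 to ground, so R_th = R1 ‖ R2 = 5.811 Ω.

V_th ≈ 2.31 V, R_th ≈ 5.81 Ω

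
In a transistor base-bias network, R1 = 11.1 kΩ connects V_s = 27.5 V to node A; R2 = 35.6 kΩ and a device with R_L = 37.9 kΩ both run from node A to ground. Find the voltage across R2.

First combine the lower leg with the load: R2 ‖ R_L = 18.36 kΩ.
Then V_out = V_s · R2'/(R1 + R2') = 27.5 × 18.36/29.46 = 17.14 V.

V_out ≈ 17.1 V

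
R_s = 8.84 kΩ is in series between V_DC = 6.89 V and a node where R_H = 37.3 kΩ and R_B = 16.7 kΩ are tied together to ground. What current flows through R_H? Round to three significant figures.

I ≈ 0.105 mA

Equivalent of the parallel group: R_p = 11.54 kΩ.
Node voltage V_A = V_DC · R_p/(R_s + R_p) = 6.89 × 0.5661 = 3.901 V.
I(R_H) = V_A / R_H = 3.901/37.3 = 0.1046 mA.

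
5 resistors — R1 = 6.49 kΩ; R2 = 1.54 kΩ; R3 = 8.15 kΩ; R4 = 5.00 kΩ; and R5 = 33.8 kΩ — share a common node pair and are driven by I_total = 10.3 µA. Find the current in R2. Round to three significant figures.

I ≈ 5.79 µA

ΣG = 1/6.49 + 1/1.54 + 1/8.15 + 1/5.00 + 1/33.8 = 1.156.
R2 takes the fraction G_k/ΣG = 0.6494/1.156 = 0.5619, so I = 10.3 × 0.5619 = 5.787 µA.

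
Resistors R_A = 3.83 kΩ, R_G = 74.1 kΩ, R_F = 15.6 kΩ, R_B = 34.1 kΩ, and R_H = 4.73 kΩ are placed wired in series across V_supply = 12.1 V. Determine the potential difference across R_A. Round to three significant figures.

V ≈ 0.350 V

ΣR = 3.83 + 74.1 + 15.6 + 34.1 + 4.73 = 132.4 kΩ.
By the voltage-divider rule, V = 12.1 × 3.830/132.4 = 0.3501 V.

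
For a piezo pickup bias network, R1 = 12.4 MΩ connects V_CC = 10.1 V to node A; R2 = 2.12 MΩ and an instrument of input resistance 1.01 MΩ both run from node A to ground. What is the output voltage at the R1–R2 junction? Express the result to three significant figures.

V_out ≈ 0.528 V

R2 ‖ R_L = (2.12 × 1.01)/(2.12 + 1.01) = 0.6841 MΩ.
Voltage divider with the loaded lower leg: V_out = 10.1 × 0.6841/(12.4 + 0.6841) = 10.1 × 0.05228 = 0.5281 V.
(Unloaded it would be 1.47 V; the load pulls it down.)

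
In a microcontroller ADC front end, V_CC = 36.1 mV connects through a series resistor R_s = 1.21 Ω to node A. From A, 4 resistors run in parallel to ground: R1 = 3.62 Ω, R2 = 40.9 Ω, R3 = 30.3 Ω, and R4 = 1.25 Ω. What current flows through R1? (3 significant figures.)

I ≈ 4.20 mA

Equivalent of the parallel group: R_p = 0.8821 Ω.
V_A by voltage divider: V_A = 36.1 × 0.8821/(1.21 + 0.8821) = 15.22 mV.
Branch current I = V_A/R1 = 15.22/3.62 = 4.205 mA.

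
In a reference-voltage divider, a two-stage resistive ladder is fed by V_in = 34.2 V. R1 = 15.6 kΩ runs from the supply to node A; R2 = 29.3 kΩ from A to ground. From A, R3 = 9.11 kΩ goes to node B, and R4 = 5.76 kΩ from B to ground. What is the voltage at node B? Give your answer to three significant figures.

V_B ≈ 5.13 V

The second stage (R3 + R4 = 14.87 kΩ) loads node A in parallel with R2.
R2 ‖ (R3+R4) = 9.864 kΩ.
First divider: V_A = V_in · 9.864/(15.6 + 9.864) = 13.25 V.
Stage 2 is unloaded, so V_B = V_A · R4/(R3+R4) = 13.25 × 5.76/14.87 = 5.132 V.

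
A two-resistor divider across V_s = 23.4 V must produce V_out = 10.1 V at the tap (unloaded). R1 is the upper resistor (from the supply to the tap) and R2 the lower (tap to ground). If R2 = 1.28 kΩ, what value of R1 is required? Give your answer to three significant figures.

R1 ≈ 1.69 kΩ

The divider ratio is R2/(R1+R2) = 10.1/23.4 = 0.4316.
R1 = R2·(1/k − 1) = 1.28 × 1.317 = 1.686 kΩ.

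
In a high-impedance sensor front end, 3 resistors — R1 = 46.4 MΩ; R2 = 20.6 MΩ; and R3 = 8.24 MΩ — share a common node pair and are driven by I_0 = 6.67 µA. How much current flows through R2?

I ≈ 1.69 µA

ΣG = 1/46.4 + 1/20.6 + 1/8.24 = 0.1915.
R2 takes the fraction G_k/ΣG = 0.04854/0.1915 = 0.2536, so I = 6.67 × 0.2536 = 1.691 µA.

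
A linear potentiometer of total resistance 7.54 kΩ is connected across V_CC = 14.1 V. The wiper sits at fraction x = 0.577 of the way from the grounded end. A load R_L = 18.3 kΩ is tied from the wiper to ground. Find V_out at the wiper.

The pot divides into 3.189 kΩ above the wiper and 4.351 kΩ below.
Lower segment in parallel with the load: 4.351 ‖ 18.3 = 3.515 kΩ.
V_out = 14.1 × 3.515/(3.189 + 3.515) = 7.392 V.

V_out ≈ 7.39 V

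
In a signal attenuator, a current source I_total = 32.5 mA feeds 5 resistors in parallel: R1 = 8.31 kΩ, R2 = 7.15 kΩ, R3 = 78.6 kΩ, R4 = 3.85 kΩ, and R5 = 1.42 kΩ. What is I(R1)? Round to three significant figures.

I ≈ 3.16 mA

ΣG = 1/8.31 + 1/7.15 + 1/78.6 + 1/3.85 + 1/1.42 = 1.237.
Current divider: I(R1) = I_total · G_k/ΣG = 32.5 × (0.1203/1.237) = 32.5 × 0.09729 = 3.162 mA.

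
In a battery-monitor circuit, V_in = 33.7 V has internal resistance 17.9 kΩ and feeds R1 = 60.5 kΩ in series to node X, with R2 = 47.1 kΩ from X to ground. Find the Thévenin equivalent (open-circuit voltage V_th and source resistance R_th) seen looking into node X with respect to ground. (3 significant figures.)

V_th ≈ 12.6 V, R_th ≈ 29.4 kΩ

R1' = 17.9 + 60.5 = 78.40 kΩ (source resistance + R1).
Open-circuit (no load on X): V_th = V_in · R2/(R1' + R2) = 33.7 × 47.1/(78.40 + 47.1) = 12.65 V.
With V_in suppressed (replaced by a short), R_th = R1' ‖ R2 = (78.40 × 47.1)/(78.40 + 47.1) = 29.42 kΩ.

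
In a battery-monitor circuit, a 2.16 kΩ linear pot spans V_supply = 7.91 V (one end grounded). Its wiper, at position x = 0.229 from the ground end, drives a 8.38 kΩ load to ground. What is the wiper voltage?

Split the track: R_lower = x·R_p = 0.4946 kΩ, R_upper = (1−x)·R_p = 1.665 kΩ.
Lower segment in parallel with the load: 0.4946 ‖ 8.38 = 0.4671 kΩ.
Then V_out = V_supply · 0.4671/(1.665 + 0.4671) = 1.733 V.

V_out ≈ 1.73 V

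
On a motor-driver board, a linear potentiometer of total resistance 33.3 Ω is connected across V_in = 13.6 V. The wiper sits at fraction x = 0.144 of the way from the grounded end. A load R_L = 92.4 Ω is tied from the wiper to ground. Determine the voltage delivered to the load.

V_out ≈ 1.88 V

Split the track: R_lower = x·R_p = 4.795 Ω, R_upper = (1−x)·R_p = 28.50 Ω.
R_L loads the lower segment: effective lower R = 4.559 Ω.
Loaded-divider output: V_out = 13.6 × 0.1379 = 1.875 V.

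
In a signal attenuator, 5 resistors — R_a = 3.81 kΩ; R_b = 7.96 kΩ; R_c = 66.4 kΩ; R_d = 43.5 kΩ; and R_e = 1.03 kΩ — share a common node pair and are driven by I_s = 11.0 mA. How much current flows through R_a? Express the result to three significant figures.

Conductances: ΣG = 1/3.81 + 1/7.96 + 1/66.4 + 1/43.5 + 1/1.03 = 1.397 (1/kΩ).
Current divider: I(R_a) = I_s · G_k/ΣG = 11.0 × (0.2625/1.397) = 11.0 × 0.1879 = 2.067 mA.

I ≈ 2.07 mA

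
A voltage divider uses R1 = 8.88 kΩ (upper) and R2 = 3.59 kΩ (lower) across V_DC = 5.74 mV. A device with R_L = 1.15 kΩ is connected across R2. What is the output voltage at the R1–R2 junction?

V_out ≈ 0.513 mV

R2 ‖ R_L = (3.59 × 1.15)/(3.59 + 1.15) = 0.8710 kΩ.
Voltage divider with the loaded lower leg: V_out = 5.74 × 0.8710/(8.88 + 0.8710) = 5.74 × 0.08932 = 0.5127 mV.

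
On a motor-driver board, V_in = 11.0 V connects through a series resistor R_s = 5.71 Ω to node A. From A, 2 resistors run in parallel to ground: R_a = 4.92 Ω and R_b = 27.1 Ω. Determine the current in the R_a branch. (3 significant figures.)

I ≈ 0.943 A

Combine the parallel branches: R_p = (1/4.92 + 1/27.1)⁻¹ = 4.164 Ω.
V_A by voltage divider: V_A = 11.0 × 4.164/(5.71 + 4.164) = 4.639 V.
Branch current I = V_A/R_a = 4.639/4.92 = 0.9429 A.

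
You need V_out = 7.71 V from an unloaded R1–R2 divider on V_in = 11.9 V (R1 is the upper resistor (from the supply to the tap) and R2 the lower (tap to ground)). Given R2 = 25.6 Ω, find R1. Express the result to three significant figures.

V_out/V_in = R2/(R1+R2) = 0.6479.
R1 = R2·(1/k − 1) = 25.6 × 0.5435 = 13.91 Ω.

R1 ≈ 13.9 Ω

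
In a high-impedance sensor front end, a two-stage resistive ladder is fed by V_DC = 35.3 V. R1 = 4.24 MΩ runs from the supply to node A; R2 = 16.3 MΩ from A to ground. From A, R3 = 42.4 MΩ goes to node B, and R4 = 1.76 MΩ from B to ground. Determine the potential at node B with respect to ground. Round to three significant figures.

Node A sees R2 in parallel with the series input of stage 2, R3 + R4 = 44.16 MΩ.
Effective lower resistance at A: R2 ‖ 44.16 = 11.91 MΩ.
So V_A = 35.3 × 0.7374 = 26.03 V.
V_B = V_A × 0.03986 = 1.037 V.

V_B ≈ 1.04 V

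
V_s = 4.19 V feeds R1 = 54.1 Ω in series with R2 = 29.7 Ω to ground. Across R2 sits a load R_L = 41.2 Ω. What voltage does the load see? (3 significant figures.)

The load sits in parallel with R2, giving an effective lower resistance R2' = R2·R_L/(R2+R_L) = 17.26 Ω.
Now apply the divider: V_out = 4.19 × 0.2419 = 1.013 V.

V_out ≈ 1.01 V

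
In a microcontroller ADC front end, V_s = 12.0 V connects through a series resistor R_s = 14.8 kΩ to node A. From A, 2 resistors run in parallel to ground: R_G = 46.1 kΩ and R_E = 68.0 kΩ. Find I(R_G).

I ≈ 0.169 mA

Combine the parallel branches: R_p = (1/46.1 + 1/68.0)⁻¹ = 27.47 kΩ.
V_A = 12.0 × 27.47/42.27 = 7.799 V.
I(R_G) = V_A / R_G = 7.799/46.1 = 0.1692 mA.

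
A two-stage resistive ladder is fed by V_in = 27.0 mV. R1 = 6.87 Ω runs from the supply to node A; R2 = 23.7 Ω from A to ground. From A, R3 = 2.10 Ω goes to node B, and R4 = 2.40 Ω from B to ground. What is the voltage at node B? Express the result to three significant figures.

The second stage (R3 + R4 = 4.500 Ω) loads node A in parallel with R2.
R2 ‖ (R3+R4) = 3.782 Ω.
So V_A = 27.0 × 0.3550 = 9.586 mV.
Then the unloaded second divider: V_B = V_A × R4/(R3+R4) = 9.586 × 0.5333 = 5.113 mV.

V_B ≈ 5.11 mV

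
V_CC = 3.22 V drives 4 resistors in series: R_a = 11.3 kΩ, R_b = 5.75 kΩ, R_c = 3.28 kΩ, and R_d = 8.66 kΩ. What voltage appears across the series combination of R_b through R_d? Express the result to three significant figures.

V ≈ 1.96 V

Series total: ΣR = 11.3 + 5.75 + 3.28 + 8.66 = 28.99 kΩ.
R_{R_b..R_d} = 5.75 + 3.28 + 8.66 = 17.69 kΩ.
Voltage divider: V = V_CC · (17.69 / 28.99) = 3.22 × 0.6102 = 1.965 V.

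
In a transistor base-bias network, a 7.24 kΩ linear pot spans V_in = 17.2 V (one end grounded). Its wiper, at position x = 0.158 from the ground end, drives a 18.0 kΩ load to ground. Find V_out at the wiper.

The pot divides into 6.096 kΩ above the wiper and 1.144 kΩ below.
R_L loads the lower segment: effective lower R = 1.076 kΩ.
V_out = 17.2 × 1.076/(6.096 + 1.076) = 2.580 V.

V_out ≈ 2.58 V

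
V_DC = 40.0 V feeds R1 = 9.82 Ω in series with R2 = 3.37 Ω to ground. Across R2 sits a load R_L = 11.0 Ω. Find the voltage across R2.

V_out ≈ 8.32 V

R2 ‖ R_L = (3.37 × 11.0)/(3.37 + 11.0) = 2.580 Ω.
Now apply the divider: V_out = 40.0 × 0.2080 = 8.322 V.
(Unloaded it would be 10.2 V; the load pulls it down.)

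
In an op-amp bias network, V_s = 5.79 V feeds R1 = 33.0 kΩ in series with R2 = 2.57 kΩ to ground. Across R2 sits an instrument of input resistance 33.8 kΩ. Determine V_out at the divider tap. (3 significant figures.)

V_out ≈ 0.391 V

First combine the lower leg with the load: R2 ‖ R_L = 2.388 kΩ.
Now apply the divider: V_out = 5.79 × 0.06749 = 0.3908 V.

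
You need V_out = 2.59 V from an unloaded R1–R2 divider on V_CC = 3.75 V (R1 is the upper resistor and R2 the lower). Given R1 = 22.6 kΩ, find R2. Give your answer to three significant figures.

R2 ≈ 50.5 kΩ

V_out/V_CC = R2/(R1+R2) = 0.6907.
R2 = R1 · 0.6907/(1 − 0.6907) = 50.46 kΩ.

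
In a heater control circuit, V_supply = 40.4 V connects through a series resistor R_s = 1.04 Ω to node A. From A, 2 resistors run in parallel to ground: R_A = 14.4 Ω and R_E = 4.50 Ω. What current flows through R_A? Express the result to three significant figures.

Combine the parallel branches: R_p = (1/14.4 + 1/4.50)⁻¹ = 3.429 Ω.
Node voltage V_A = V_supply · R_p/(R_s + R_p) = 40.4 × 0.7673 = 31.00 V.
I(R_A) = V_A / R_A = 31.00/14.4 = 2.153 A.

I ≈ 2.15 A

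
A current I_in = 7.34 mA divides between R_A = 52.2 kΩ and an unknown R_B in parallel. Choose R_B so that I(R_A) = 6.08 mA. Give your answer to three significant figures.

R_B ≈ 252 kΩ

Two-branch current divider: I_A = I_in · R_B/(R_A + R_B).
With f = 0.8283, R_B = R_A · f/(1−f) = 52.2 × 4.825 = 251.9 kΩ.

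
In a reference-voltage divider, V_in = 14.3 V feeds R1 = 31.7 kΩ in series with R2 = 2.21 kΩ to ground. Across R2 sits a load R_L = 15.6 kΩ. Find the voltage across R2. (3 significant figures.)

V_out ≈ 0.823 V

The load sits in parallel with R2, giving an effective lower resistance R2' = R2·R_L/(R2+R_L) = 1.936 kΩ.
Then V_out = V_in · R2'/(R1 + R2') = 14.3 × 1.936/33.64 = 0.8230 V.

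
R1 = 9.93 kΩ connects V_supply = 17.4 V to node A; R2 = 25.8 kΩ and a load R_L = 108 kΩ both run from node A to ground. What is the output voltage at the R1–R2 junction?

V_out ≈ 11.8 V

The load sits in parallel with R2, giving an effective lower resistance R2' = R2·R_L/(R2+R_L) = 20.83 kΩ.
Then V_out = V_supply · R2'/(R1 + R2') = 17.4 × 20.83/30.76 = 11.78 V.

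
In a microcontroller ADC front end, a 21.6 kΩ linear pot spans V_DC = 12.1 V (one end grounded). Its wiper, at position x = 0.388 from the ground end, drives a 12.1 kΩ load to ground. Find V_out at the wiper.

Split the track: R_lower = x·R_p = 8.381 kΩ, R_upper = (1−x)·R_p = 13.22 kΩ.
R_L loads the lower segment: effective lower R = 4.951 kΩ.
Then V_out = V_DC · 4.951/(13.22 + 4.951) = 3.297 V.

V_out ≈ 3.30 V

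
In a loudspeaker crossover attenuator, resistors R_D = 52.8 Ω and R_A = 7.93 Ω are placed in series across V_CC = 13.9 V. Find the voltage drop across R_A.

V ≈ 1.82 V

ΣR = 52.8 + 7.93 = 60.73 Ω.
V = V_CC · R/ΣR = 13.9 × 0.1306 = 1.815 V.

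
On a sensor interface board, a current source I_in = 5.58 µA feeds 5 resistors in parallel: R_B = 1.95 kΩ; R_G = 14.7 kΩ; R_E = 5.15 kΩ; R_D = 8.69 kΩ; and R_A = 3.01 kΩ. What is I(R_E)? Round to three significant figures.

ΣG = 1/1.95 + 1/14.7 + 1/5.15 + 1/8.69 + 1/3.01 = 1.222.
By the current-divider rule, I = I_in · G_k/ΣG = 5.58 × 0.1589 = 0.8864 µA.

I ≈ 0.886 µA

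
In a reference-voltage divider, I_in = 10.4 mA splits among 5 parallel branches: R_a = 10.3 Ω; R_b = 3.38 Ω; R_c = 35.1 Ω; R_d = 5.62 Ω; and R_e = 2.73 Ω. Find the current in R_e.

Conductances: ΣG = 1/10.3 + 1/3.38 + 1/35.1 + 1/5.62 + 1/2.73 = 0.9657 (1/Ω).
By the current-divider rule, I = I_in · G_k/ΣG = 10.4 × 0.3793 = 3.945 mA.

I ≈ 3.94 mA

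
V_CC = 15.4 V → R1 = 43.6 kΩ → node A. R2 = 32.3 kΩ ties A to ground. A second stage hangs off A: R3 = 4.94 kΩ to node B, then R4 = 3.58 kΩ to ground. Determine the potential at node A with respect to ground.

Node A sees R2 in parallel with the series input of stage 2, R3 + R4 = 8.520 kΩ.
R2 ‖ (R3+R4) = 6.742 kΩ.
V_A = 15.4 × 6.742/(43.6 + 6.742) = 2.062 V.

V_A ≈ 2.06 V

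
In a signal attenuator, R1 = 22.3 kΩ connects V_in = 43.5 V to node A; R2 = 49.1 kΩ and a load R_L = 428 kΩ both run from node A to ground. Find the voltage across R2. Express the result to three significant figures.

R2 ‖ R_L = (49.1 × 428)/(49.1 + 428) = 44.05 kΩ.
Then V_out = V_in · R2'/(R1 + R2') = 43.5 × 44.05/66.35 = 28.88 V.

V_out ≈ 28.9 V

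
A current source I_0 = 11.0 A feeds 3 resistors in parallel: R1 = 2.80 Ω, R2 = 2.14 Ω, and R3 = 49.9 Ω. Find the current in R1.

Total conductance ΣG = 1/2.80 + 1/2.14 + 1/49.9 = 0.8445 (units of 1/Ω).
By the current-divider rule, I = I_0 · G_k/ΣG = 11.0 × 0.4229 = 4.652 A.

I ≈ 4.65 A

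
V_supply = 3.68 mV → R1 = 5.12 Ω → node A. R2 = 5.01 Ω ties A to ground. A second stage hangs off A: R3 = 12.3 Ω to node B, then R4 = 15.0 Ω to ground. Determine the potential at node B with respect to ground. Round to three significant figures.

V_B ≈ 0.915 mV

Looking into the second stage from A: R3 + R4 = 27.30 Ω appears in parallel with R2.
R2 ‖ (R3+R4) = 4.233 Ω.
V_A = 3.68 × 4.233/(5.12 + 4.233) = 1.666 mV.
V_B = V_A × 0.5495 = 0.9151 mV.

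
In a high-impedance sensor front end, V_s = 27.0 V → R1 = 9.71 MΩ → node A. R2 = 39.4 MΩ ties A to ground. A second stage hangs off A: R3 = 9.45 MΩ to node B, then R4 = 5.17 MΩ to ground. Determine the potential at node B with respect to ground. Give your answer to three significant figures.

Node A sees R2 in parallel with the series input of stage 2, R3 + R4 = 14.62 MΩ.
R2 ‖ (R3+R4) = 10.66 MΩ.
V_A = 27.0 × 10.66/(9.71 + 10.66) = 14.13 V.
V_B = V_A × 0.3536 = 4.997 V.

V_B ≈ 5.00 V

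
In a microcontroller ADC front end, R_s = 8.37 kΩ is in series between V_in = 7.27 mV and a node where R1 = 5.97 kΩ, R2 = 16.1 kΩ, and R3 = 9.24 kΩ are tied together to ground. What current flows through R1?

I ≈ 0.318 µA

Combine the parallel branches: R_p = (1/5.97 + 1/16.1 + 1/9.24)⁻¹ = 2.960 kΩ.
Node voltage V_A = V_in · R_p/(R_s + R_p) = 7.27 × 0.2613 = 1.899 mV.
Branch current I = V_A/R1 = 1.899/5.97 = 0.3181 µA.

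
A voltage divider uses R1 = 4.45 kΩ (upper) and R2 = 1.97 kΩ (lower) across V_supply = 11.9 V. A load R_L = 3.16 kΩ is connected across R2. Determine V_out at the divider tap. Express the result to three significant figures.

R2 ‖ R_L = (1.97 × 3.16)/(1.97 + 3.16) = 1.213 kΩ.
Now apply the divider: V_out = 11.9 × 0.2143 = 2.550 V.
(Unloaded it would be 3.65 V; the load pulls it down.)

V_out ≈ 2.55 V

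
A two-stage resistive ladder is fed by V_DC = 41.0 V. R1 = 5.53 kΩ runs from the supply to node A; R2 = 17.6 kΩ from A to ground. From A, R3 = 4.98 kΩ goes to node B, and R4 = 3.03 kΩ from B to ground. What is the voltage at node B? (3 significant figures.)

V_B ≈ 7.74 V

Node A sees R2 in parallel with the series input of stage 2, R3 + R4 = 8.010 kΩ.
R2 ‖ (R3+R4) = 5.505 kΩ.
First divider: V_A = V_DC · 5.505/(5.53 + 5.505) = 20.45 V.
Then the unloaded second divider: V_B = V_A × R4/(R3+R4) = 20.45 × 0.3783 = 7.737 V.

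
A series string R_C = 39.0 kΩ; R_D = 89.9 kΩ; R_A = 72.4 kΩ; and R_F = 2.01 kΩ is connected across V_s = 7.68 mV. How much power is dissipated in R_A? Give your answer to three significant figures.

The common current is I = 7.68/203.3 = 0.03777 µA.
V(R_A) = I·R = 2.735 mV; P = V·I = 2.735 × 0.03777 = 0.1033 nW.

P ≈ 0.103 nW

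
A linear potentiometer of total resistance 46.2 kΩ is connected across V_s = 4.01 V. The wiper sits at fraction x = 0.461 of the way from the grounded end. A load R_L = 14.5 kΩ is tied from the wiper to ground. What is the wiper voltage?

V_out ≈ 1.03 V

The pot divides into 24.90 kΩ above the wiper and 21.30 kΩ below.
(x·R_p) ‖ R_L = 8.627 kΩ.
Then V_out = V_s · 8.627/(24.90 + 8.627) = 1.032 V.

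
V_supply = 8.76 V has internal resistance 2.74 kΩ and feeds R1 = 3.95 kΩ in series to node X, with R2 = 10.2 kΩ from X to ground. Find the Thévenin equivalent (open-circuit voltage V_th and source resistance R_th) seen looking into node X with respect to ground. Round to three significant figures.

V_th ≈ 5.29 V, R_th ≈ 4.04 kΩ

R1' = 2.74 + 3.95 = 6.690 kΩ (source resistance + R1).
Open-circuit (no load on X): V_th = V_supply · R2/(R1' + R2) = 8.76 × 10.2/(6.690 + 10.2) = 5.290 V.
Looking into X with the source shorted: R_th = R1'·R2/(R1'+R2) = 6.690 × 10.2/16.89 = 4.040 kΩ.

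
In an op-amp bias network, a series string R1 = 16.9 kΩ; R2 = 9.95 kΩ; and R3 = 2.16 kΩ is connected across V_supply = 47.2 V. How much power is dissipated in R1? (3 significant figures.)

The common current is I = 47.2/29.01 = 1.627 mA.
P(R1) = I²·R1 = (1.627)² × 16.9 = 44.74 mW.

P ≈ 44.7 mW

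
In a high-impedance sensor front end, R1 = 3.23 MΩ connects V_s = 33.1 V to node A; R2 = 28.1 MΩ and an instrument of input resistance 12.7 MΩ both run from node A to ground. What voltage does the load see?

V_out ≈ 24.2 V

The load sits in parallel with R2, giving an effective lower resistance R2' = R2·R_L/(R2+R_L) = 8.747 MΩ.
Now apply the divider: V_out = 33.1 × 0.7303 = 24.17 V.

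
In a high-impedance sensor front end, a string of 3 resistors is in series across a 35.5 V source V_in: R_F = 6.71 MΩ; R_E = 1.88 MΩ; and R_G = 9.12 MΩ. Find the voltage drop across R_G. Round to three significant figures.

V ≈ 18.3 V

Total series resistance ΣR = 6.71 + 1.88 + 9.12 = 17.71 MΩ.
V = V_in · R/ΣR = 35.5 × 0.5150 = 18.28 V.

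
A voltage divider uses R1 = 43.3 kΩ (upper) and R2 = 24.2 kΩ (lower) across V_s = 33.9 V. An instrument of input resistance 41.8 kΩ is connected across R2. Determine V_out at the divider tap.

V_out ≈ 8.86 V

R2 ‖ R_L = (24.2 × 41.8)/(24.2 + 41.8) = 15.33 kΩ.
Now apply the divider: V_out = 33.9 × 0.2614 = 8.862 V.
(Unloaded it would be 12.2 V; the load pulls it down.)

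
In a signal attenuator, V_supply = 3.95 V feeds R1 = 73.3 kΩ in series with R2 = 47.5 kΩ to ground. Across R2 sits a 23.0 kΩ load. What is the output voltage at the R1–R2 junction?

The load sits in parallel with R2, giving an effective lower resistance R2' = R2·R_L/(R2+R_L) = 15.50 kΩ.
Then V_out = V_supply · R2'/(R1 + R2') = 3.95 × 15.50/88.80 = 0.6893 V.
(Unloaded it would be 1.55 V; the load pulls it down.)

V_out ≈ 0.689 V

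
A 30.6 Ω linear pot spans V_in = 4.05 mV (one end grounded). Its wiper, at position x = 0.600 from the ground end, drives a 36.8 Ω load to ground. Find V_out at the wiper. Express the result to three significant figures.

The pot divides into 12.24 Ω above the wiper and 18.36 Ω below.
Lower segment in parallel with the load: 18.36 ‖ 36.8 = 12.25 Ω.
V_out = 4.05 × 12.25/(12.24 + 12.25) = 2.026 mV.
(Unloaded: V_out = x·V_in = 2.43 mV.)

V_out ≈ 2.03 mV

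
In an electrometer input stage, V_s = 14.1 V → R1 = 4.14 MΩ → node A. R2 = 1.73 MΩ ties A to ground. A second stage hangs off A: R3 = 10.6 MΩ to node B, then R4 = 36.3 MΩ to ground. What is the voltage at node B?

V_B ≈ 3.13 V

Node A sees R2 in parallel with the series input of stage 2, R3 + R4 = 46.90 MΩ.
R2 ‖ (R3+R4) = 1.668 MΩ.
V_A = 14.1 × 1.668/(4.14 + 1.668) = 4.050 V.
V_B = V_A × 0.7740 = 3.135 V.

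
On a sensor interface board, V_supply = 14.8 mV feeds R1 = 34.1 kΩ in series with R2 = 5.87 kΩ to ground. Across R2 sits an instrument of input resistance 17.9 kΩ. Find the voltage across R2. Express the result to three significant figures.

First combine the lower leg with the load: R2 ‖ R_L = 4.420 kΩ.
Then V_out = V_supply · R2'/(R1 + R2') = 14.8 × 4.420/38.52 = 1.698 mV.

V_out ≈ 1.70 mV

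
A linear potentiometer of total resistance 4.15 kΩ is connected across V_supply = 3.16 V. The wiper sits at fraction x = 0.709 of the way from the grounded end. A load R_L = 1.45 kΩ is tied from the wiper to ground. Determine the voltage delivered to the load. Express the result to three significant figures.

The pot divides into 1.208 kΩ above the wiper and 2.942 kΩ below.
(x·R_p) ‖ R_L = 0.9713 kΩ.
Then V_out = V_supply · 0.9713/(1.208 + 0.9713) = 1.409 V.
(Unloaded: V_out = x·V_supply = 2.24 V.)

V_out ≈ 1.41 V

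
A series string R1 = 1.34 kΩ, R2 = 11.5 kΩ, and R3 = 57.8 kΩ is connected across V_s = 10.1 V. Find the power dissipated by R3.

Series current I = V_s/ΣR = 10.1/70.64 = 0.1430 mA.
V(R3) = I·R = 8.264 V; P = V·I = 8.264 × 0.1430 = 1.182 mW.

P ≈ 1.18 mW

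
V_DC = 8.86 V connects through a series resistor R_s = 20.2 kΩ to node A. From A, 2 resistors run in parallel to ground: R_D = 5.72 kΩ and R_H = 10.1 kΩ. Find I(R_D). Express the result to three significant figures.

I ≈ 0.237 mA

Combine the parallel branches: R_p = (1/5.72 + 1/10.1)⁻¹ = 3.652 kΩ.
V_A by voltage divider: V_A = 8.86 × 3.652/(20.2 + 3.652) = 1.357 V.
I(R_D) = V_A / R_D = 1.357/5.72 = 0.2372 mA.
(Equivalently: I_total = 0.3715 mA, then current-divider fraction G_k/ΣG = 0.6384.)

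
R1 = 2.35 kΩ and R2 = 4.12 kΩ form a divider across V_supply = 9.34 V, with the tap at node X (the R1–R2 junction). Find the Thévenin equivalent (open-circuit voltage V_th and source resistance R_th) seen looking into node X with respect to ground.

V_th ≈ 5.95 V, R_th ≈ 1.50 kΩ

Open-circuit (no load on X): V_th = V_supply · R2/(R1 + R2) = 9.34 × 4.12/(2.350 + 4.12) = 5.948 V.
With V_supply suppressed (replaced by a short), R_th = R1 ‖ R2 = (2.350 × 4.12)/(2.350 + 4.12) = 1.496 kΩ.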